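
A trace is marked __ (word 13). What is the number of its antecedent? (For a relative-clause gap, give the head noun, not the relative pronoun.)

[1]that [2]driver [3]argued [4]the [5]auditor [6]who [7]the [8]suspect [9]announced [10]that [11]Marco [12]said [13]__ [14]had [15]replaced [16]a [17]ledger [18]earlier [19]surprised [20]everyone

The gap at 13 is the subject of "replaced", inside a relative clause.
The relative pronoun is "who" (word 6); it is bound by the head noun immediately before it.
Its filler is the head noun "auditor", at word 5.

5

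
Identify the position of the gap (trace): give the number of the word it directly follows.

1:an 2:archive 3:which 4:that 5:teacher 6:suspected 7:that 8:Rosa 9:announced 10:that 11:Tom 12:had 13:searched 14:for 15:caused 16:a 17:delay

The displaced element is "an archive" (word 2).
It is linked across 2 clause boundaries (that → that).
It functions as the object of the preposition "for" of "searched", so the gap sits immediately after word 14 ("for").
Base order: That teacher suspected that Rosa announced that Tom had searched for an archive.

14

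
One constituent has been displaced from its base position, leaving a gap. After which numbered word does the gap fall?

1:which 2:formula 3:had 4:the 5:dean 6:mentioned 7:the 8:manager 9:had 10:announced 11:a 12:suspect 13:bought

The displaced element is "which formula" (word 2).
It is linked across 2 clause boundaries (Ø → Ø).
It functions as the direct object of "bought", so the gap sits immediately after word 13 ("bought").
Base order: The dean had mentioned the manager had announced a suspect bought which formula.

13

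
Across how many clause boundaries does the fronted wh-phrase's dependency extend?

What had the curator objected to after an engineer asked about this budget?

0

"what" originates inside the matrix clause — no clause boundary is crossed.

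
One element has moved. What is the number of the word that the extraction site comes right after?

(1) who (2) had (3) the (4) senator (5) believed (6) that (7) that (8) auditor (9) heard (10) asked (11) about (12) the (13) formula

The displaced element is "who" (word 1).
It is linked across 2 clause boundaries (that → Ø).
It functions as the subject of "asked", so the gap sits immediately after word 9 ("heard").
Base order: The senator had believed that that auditor heard who asked about the formula.

9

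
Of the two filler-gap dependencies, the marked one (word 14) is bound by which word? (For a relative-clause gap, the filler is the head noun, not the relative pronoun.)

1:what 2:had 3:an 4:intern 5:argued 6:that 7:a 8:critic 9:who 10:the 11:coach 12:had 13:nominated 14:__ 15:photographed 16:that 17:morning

The marked gap is inside the relative clause, the direct object of "nominated".
Its filler is the head noun "critic" (via "who"), at word 8.
(The other dependency links word 1 to a gap after word 15.)

8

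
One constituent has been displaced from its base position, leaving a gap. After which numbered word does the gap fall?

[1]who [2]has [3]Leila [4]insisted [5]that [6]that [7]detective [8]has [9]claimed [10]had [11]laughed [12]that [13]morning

9

The displaced element is "who" (word 1).
It is linked across 2 clause boundaries (that → Ø).
It functions as the subject of "laughed", so the gap sits immediately after word 9 ("claimed").
Base order: Leila has insisted that that detective has claimed that who had laughed that morning.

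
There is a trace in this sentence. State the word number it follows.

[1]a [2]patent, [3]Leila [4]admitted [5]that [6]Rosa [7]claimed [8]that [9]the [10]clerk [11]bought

11

The displaced element is "a patent" (word 2).
It is linked across 2 clause boundaries (that → that).
It functions as the direct object of "bought", so the gap sits immediately after word 11 ("bought").
Base order: Leila admitted that Rosa claimed that the clerk bought a patent.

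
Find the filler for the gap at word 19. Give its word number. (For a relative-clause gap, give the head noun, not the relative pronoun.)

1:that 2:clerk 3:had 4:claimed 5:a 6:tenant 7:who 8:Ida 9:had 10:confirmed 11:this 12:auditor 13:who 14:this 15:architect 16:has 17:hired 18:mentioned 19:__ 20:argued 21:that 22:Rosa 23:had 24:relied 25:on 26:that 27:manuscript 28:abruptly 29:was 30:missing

6

The gap at 19 is the subject of "argued", inside a relative clause.
The relative pronoun is "who" (word 7); it is bound by the head noun immediately before it.
Its filler is the head noun "tenant", at word 6.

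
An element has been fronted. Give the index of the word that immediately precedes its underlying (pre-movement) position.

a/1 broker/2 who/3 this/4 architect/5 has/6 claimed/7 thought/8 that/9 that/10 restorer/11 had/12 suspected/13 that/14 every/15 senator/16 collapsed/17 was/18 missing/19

The displaced element is "a broker" (word 2).
It is linked across 1 clause boundary (Ø).
It functions as the subject of "thought", so the gap sits immediately after word 7 ("claimed").
Base order: This architect has claimed that a broker thought that that restorer had suspected that every senator collapsed.

7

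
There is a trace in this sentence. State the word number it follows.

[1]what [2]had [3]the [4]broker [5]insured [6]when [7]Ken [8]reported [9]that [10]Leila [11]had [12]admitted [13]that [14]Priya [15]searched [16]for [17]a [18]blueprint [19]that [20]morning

5

The displaced element is "what" (word 1).
It functions as the direct object of "insured", so the gap sits immediately after word 5 ("insured").
Base order: The broker had insured what when Ken reported that Leila had admitted that Priya searched for a blueprint that morning.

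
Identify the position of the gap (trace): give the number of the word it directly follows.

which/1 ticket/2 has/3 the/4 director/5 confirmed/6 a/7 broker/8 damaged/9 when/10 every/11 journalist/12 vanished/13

The displaced element is "which ticket" (word 2).
It is linked across 1 clause boundary (Ø).
It functions as the direct object of "damaged", so the gap sits immediately after word 9 ("damaged").
Base order: The director has confirmed a broker damaged which ticket when every journalist vanished.

9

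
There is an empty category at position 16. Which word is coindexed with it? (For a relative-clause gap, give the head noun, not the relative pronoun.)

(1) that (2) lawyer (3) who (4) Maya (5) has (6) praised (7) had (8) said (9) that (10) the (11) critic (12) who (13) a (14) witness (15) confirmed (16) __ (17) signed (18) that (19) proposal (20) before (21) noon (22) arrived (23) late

The gap at 16 is the subject of "signed", inside a relative clause.
The relative pronoun is "who" (word 12); it is bound by the head noun immediately before it.
Its filler is the head noun "critic", at word 11.

11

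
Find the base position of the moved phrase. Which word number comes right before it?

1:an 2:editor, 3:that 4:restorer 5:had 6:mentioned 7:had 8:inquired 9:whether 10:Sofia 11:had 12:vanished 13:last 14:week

6

The displaced element is "an editor" (word 2).
It is linked across 1 clause boundary (Ø).
It functions as the subject of "inquired", so the gap sits immediately after word 6 ("mentioned").
Base order: That restorer had mentioned that an editor had inquired whether Sofia had vanished last week.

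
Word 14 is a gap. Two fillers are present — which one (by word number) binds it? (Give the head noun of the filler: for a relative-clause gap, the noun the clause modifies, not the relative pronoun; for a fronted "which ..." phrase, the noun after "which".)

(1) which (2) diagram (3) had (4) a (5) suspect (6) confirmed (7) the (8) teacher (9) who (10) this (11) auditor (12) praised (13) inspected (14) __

The marked gap is the direct object of "inspected".
Its filler is the fronted wh-phrase "which diagram", at word 2.
(The other dependency links word 8 to a gap after word 12.)

2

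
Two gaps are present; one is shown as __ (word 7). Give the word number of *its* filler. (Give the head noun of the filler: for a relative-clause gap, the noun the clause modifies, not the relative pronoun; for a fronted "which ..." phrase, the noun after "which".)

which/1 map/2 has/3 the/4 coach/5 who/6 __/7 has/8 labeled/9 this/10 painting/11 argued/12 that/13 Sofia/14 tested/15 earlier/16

The marked gap is inside the relative clause, the subject of "labeled".
Its filler is the head noun "coach" (via "who"), at word 5.
(The other dependency links word 2 to a gap after word 15.)

5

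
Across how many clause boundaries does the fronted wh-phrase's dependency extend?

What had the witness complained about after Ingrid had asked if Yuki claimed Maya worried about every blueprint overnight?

0

"what" originates inside the matrix clause — no clause boundary is crossed.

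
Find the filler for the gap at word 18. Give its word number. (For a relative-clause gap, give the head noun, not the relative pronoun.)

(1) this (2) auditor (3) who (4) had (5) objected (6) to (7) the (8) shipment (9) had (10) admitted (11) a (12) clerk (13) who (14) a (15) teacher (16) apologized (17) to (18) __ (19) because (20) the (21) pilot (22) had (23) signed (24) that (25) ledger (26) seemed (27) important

12

The gap at 18 is the prepositional object of "apologized", inside a relative clause.
The relative pronoun is "who" (word 13); it is bound by the head noun immediately before it.
Its filler is the head noun "clerk", at word 12.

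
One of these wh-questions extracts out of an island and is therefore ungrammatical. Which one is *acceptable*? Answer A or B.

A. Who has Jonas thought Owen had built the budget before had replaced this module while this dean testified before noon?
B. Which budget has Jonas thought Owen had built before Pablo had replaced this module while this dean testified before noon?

B

In A, the wh-phrase is extracted from inside an adjunct island (introduced by "before"), which blocks movement.
In B, the extraction path crosses only that-complement boundaries, which are transparent.
So B is grammatical.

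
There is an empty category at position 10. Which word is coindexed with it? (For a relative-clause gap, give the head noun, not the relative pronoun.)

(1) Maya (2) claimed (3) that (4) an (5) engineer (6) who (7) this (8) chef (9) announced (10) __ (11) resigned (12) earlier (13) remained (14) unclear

The gap at 10 is the subject of "resigned", inside a relative clause.
The relative pronoun is "who" (word 6); it is bound by the head noun immediately before it.
Its filler is the head noun "engineer", at word 5.

5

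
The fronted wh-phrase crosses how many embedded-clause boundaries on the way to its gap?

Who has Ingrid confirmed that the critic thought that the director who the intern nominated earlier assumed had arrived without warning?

3

"who" is extracted from the subject of "arrived".
Boundaries crossed, outermost first: [that], [that], [Ø] — 3 in total.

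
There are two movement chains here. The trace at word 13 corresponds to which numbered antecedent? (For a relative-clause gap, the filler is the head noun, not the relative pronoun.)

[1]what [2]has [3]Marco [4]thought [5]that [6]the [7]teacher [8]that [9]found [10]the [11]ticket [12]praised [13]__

1

The marked gap is the direct object of "praised".
Its filler is the fronted wh-phrase "what", at word 1.
(The other dependency links word 7 to a gap after word 8.)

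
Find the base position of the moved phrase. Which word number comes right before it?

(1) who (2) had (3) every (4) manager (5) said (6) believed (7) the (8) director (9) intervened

The displaced element is "who" (word 1).
It is linked across 1 clause boundary (Ø).
It functions as the subject of "believed", so the gap sits immediately after word 5 ("said").
Base order: Every manager had said that who believed the director intervened.

5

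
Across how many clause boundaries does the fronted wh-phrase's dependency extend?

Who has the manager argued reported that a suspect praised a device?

"who" is extracted from the subject of "reported".
Boundaries crossed, outermost first: [Ø] — 1 in total.

1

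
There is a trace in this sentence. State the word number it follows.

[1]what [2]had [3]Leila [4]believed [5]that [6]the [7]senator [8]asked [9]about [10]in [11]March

9

The displaced element is "what" (word 1).
It is linked across 1 clause boundary (that).
It functions as the object of the preposition "about" of "asked", so the gap sits immediately after word 9 ("about").
Base order: Leila had believed that the senator asked about what in March.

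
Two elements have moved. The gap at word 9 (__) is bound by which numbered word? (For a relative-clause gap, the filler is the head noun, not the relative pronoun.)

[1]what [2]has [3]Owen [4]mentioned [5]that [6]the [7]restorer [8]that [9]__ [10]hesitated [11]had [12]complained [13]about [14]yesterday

7

The marked gap is inside the relative clause, the subject of "hesitated".
Its filler is the head noun "restorer" (via "that"), at word 7.
(The other dependency links word 1 to a gap after word 13.)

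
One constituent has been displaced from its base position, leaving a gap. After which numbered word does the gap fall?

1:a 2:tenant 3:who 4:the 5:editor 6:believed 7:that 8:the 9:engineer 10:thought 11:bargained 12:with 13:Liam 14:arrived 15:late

The displaced element is "a tenant" (word 2).
It is linked across 2 clause boundaries (that → Ø).
It functions as the subject of "bargained", so the gap sits immediately after word 10 ("thought").
Base order: The editor believed that the engineer thought that a tenant bargained with Liam.

10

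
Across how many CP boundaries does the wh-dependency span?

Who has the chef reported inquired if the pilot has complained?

1

"who" is extracted from the subject of "inquired".
Boundaries crossed, outermost first: [Ø] — 1 in total.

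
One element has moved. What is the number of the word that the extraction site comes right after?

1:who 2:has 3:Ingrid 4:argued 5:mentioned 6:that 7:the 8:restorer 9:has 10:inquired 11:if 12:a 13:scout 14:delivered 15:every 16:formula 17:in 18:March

4

The displaced element is "who" (word 1).
It is linked across 1 clause boundary (Ø).
It functions as the subject of "mentioned", so the gap sits immediately after word 4 ("argued").
Base order: Ingrid has argued that who mentioned that the restorer has inquired if a scout delivered every formula in March.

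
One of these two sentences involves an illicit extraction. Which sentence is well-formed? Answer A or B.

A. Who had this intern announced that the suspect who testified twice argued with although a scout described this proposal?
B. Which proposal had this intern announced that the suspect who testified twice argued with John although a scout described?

A

In B, the wh-phrase is extracted from inside an adjunct island (introduced by "although"), which blocks movement.
In A, the extraction path crosses only that-complement boundaries, which are transparent.
So A is grammatical.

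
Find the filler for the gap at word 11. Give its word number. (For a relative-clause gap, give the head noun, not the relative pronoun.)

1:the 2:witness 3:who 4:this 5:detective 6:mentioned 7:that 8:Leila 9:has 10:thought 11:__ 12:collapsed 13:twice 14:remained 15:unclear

The gap at 11 is the subject of "collapsed", inside a relative clause.
The relative pronoun is "who" (word 3); it is bound by the head noun immediately before it.
Its filler is the head noun "witness", at word 2.

2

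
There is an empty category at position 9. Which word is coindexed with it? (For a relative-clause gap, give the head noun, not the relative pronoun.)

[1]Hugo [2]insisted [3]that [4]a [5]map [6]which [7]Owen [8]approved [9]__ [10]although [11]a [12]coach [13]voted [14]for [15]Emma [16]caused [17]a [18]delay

5

The gap at 9 is the object of "approved", inside a relative clause.
The relative pronoun is "which" (word 6); it is bound by the head noun immediately before it.
Its filler is the head noun "map", at word 5.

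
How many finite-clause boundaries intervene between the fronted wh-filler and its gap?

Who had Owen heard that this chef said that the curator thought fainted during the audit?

3

"who" is extracted from the subject of "fainted".
Boundaries crossed, outermost first: [that], [that], [Ø] — 3 in total.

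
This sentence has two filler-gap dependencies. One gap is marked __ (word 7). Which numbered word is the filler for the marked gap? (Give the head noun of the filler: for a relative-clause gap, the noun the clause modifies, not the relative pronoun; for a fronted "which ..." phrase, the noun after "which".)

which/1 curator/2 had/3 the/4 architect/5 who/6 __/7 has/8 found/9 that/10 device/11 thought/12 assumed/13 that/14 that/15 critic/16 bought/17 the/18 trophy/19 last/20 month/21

5

The marked gap is inside the relative clause, the subject of "found".
Its filler is the head noun "architect" (via "who"), at word 5.
(The other dependency links word 2 to a gap after word 12.)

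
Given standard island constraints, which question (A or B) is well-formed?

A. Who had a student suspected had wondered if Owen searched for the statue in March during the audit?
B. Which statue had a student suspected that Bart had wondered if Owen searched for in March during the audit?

In B, the wh-phrase is extracted from inside a wh-island (introduced by "if"), which blocks movement.
In A, the extraction path crosses only that-complement boundaries, which are transparent.
So A is grammatical.

A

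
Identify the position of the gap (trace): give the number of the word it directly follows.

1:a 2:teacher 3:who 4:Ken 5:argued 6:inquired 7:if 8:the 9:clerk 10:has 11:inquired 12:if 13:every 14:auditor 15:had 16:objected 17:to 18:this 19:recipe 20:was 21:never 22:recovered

5

The displaced element is "a teacher" (word 2).
It is linked across 1 clause boundary (Ø).
It functions as the subject of "inquired", so the gap sits immediately after word 5 ("argued").
Base order: Ken argued that a teacher inquired if the clerk has inquired if every auditor had objected to this recipe.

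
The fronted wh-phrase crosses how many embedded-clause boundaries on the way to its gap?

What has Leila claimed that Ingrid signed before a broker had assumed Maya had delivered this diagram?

1

"what" is extracted from the object of "signed".
Boundaries crossed, outermost first: [that] — 1 in total.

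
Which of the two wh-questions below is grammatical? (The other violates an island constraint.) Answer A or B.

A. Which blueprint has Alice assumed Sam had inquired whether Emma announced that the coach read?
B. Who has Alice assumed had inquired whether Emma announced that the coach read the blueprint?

B

In A, the wh-phrase is extracted from inside a wh-island (introduced by "whether"), which blocks movement.
In B, the extraction path crosses only that-complement boundaries, which are transparent.
So B is grammatical.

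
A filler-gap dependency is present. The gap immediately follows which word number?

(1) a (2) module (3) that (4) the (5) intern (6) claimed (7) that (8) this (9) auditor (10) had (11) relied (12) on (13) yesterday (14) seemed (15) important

12

The displaced element is "a module" (word 2).
It is linked across 1 clause boundary (that).
It functions as the object of the preposition "on" of "relied", so the gap sits immediately after word 12 ("on").
Base order: The intern claimed that this auditor had relied on a module yesterday.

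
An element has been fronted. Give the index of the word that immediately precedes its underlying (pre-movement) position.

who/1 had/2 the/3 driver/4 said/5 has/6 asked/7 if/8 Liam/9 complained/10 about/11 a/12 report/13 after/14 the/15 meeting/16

The displaced element is "who" (word 1).
It is linked across 1 clause boundary (Ø).
It functions as the subject of "asked", so the gap sits immediately after word 5 ("said").
Base order: The driver had said that who has asked if Liam complained about a report after the meeting.

5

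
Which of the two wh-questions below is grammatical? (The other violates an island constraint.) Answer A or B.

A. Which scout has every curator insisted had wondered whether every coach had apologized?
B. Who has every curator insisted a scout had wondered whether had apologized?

A

In B, the wh-phrase is extracted from inside a wh-island (introduced by "whether"), which blocks movement.
In A, the extraction path crosses only that-complement boundaries, which are transparent.
So A is grammatical.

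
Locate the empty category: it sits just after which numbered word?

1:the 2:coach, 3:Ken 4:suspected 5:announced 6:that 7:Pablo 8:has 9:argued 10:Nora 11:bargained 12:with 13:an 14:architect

The displaced element is "the coach" (word 2).
It is linked across 1 clause boundary (Ø).
It functions as the subject of "announced", so the gap sits immediately after word 4 ("suspected").
Base order: Ken suspected that the coach announced that Pablo has argued Nora bargained with an architect.

4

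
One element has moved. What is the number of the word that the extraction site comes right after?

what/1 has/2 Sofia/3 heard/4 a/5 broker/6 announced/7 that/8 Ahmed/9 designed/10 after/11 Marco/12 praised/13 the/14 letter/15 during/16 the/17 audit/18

The displaced element is "what" (word 1).
It is linked across 2 clause boundaries (Ø → that).
It functions as the direct object of "designed", so the gap sits immediately after word 10 ("designed").
Base order: Sofia has heard a broker announced that Ahmed designed what after Marco praised the letter during the audit.

10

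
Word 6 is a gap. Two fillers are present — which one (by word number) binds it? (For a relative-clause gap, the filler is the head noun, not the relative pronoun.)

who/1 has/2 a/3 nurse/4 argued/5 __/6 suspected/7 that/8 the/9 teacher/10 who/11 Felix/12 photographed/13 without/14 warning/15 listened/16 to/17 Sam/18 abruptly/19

The marked gap is the subject of "suspected".
Its filler is the fronted wh-phrase "who", at word 1.
(The other dependency links word 10 to a gap after word 13.)

1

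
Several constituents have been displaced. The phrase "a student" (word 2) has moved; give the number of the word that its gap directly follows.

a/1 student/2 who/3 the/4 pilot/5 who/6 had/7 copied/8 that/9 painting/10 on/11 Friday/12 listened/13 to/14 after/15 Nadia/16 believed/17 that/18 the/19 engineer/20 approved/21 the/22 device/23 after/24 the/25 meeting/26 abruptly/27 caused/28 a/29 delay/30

14

The displaced element is "a student" (word 2).
It functions as the object of the preposition "to" of "listened", so the gap sits immediately after word 14 ("to").
Base order: The pilot who had copied that painting on Friday listened to a student after Nadia believed that the engineer approved the device after the meeting abruptly.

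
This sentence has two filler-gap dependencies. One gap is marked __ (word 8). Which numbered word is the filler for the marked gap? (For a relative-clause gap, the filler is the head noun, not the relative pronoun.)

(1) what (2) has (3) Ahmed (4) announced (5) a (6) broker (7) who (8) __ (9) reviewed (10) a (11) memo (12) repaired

6

The marked gap is inside the relative clause, the subject of "reviewed".
Its filler is the head noun "broker" (via "who"), at word 6.
(The other dependency links word 1 to a gap after word 12.)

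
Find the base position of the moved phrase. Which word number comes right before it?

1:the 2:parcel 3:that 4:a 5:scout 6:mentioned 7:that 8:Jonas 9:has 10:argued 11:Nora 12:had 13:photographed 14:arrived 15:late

13

The displaced element is "the parcel" (word 2).
It is linked across 2 clause boundaries (that → Ø).
It functions as the direct object of "photographed", so the gap sits immediately after word 13 ("photographed").
Base order: A scout mentioned that Jonas has argued Nora had photographed the parcel.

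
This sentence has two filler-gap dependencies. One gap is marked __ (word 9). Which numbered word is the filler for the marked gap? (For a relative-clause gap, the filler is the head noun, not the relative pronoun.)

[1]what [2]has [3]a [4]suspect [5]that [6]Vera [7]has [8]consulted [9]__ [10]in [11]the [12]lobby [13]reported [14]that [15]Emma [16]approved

4

The marked gap is inside the relative clause, the direct object of "consulted".
Its filler is the head noun "suspect" (via "that"), at word 4.
(The other dependency links word 1 to a gap after word 16.)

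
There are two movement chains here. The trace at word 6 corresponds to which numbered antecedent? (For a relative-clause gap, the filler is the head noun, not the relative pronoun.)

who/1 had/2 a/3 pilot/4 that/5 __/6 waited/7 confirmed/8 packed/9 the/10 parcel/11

4

The marked gap is inside the relative clause, the subject of "waited".
Its filler is the head noun "pilot" (via "that"), at word 4.
(The other dependency links word 1 to a gap after word 8.)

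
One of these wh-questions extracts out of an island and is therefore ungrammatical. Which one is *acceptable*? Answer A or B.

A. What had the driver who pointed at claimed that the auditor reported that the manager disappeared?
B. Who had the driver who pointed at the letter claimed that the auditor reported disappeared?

B

In A, the wh-phrase is extracted from inside a complex-NP island (relative clause) (introduced by "who"), which blocks movement.
In B, the extraction path crosses only that-complement boundaries, which are transparent.
So B is grammatical.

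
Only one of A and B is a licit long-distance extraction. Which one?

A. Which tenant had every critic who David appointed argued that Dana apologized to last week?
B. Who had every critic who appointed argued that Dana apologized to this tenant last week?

A

In B, the wh-phrase is extracted from inside a complex-NP island (relative clause) (introduced by "who"), which blocks movement.
In A, the extraction path crosses only that-complement boundaries, which are transparent.
So A is grammatical.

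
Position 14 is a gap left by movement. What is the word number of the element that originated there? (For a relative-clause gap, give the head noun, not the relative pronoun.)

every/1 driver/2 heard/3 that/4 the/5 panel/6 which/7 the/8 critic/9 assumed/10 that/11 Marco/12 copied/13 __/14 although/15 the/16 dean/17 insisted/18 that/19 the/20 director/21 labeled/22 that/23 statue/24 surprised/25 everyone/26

6

The gap at 14 is the object of "copied", inside a relative clause.
The relative pronoun is "which" (word 7); it is bound by the head noun immediately before it.
Its filler is the head noun "panel", at word 6.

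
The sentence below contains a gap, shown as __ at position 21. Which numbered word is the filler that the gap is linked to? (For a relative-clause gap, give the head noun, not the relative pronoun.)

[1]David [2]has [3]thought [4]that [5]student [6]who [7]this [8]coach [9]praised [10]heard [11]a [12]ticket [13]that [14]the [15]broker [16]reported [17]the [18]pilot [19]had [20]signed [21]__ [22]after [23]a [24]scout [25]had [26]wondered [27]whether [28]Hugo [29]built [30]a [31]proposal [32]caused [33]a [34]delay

The gap at 21 is the object of "signed", inside a relative clause.
The relative pronoun is "that" (word 13); it is bound by the head noun immediately before it.
Its filler is the head noun "ticket", at word 12.

12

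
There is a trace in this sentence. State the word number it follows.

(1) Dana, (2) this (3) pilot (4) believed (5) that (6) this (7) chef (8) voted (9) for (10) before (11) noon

9

The displaced element is "Dana" (word 1).
It is linked across 1 clause boundary (that).
It functions as the object of the preposition "for" of "voted", so the gap sits immediately after word 9 ("for").
Base order: This pilot believed that this chef voted for Dana before noon.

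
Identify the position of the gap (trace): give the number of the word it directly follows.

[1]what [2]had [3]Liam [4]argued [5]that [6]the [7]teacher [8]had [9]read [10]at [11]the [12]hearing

9

The displaced element is "what" (word 1).
It is linked across 1 clause boundary (that).
It functions as the direct object of "read", so the gap sits immediately after word 9 ("read").
Base order: Liam had argued that the teacher had read what at the hearing.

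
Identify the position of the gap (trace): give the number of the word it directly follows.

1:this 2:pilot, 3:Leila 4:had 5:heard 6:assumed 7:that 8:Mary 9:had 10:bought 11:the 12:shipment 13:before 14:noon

The displaced element is "this pilot" (word 2).
It is linked across 1 clause boundary (Ø).
It functions as the subject of "assumed", so the gap sits immediately after word 5 ("heard").
Base order: Leila had heard this pilot assumed that Mary had bought the shipment before noon.

5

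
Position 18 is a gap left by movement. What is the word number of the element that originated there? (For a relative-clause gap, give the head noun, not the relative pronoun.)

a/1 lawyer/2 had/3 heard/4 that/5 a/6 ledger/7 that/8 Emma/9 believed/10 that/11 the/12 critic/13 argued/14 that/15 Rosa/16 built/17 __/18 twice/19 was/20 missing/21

The gap at 18 is the object of "built", inside a relative clause.
The relative pronoun is "that" (word 8); it is bound by the head noun immediately before it.
Its filler is the head noun "ledger", at word 7.

7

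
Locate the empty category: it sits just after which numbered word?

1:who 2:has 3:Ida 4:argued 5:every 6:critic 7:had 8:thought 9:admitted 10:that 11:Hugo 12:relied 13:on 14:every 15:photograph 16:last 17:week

The displaced element is "who" (word 1).
It is linked across 2 clause boundaries (Ø → Ø).
It functions as the subject of "admitted", so the gap sits immediately after word 8 ("thought").
Base order: Ida has argued every critic had thought that who admitted that Hugo relied on every photograph last week.

8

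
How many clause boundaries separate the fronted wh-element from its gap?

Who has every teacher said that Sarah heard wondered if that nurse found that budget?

"who" is extracted from the subject of "wondered".
Boundaries crossed, outermost first: [that], [Ø] — 2 in total.

2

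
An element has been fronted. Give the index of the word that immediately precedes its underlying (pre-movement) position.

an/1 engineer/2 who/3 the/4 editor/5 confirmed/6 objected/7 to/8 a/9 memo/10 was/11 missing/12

6

The displaced element is "an engineer" (word 2).
It is linked across 1 clause boundary (Ø).
It functions as the subject of "objected", so the gap sits immediately after word 6 ("confirmed").
Base order: The editor confirmed that an engineer objected to a memo.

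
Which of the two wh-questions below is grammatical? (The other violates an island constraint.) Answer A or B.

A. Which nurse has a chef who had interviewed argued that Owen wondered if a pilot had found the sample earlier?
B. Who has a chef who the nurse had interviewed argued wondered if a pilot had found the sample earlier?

B

In A, the wh-phrase is extracted from inside a complex-NP island (relative clause) (introduced by "who"), which blocks movement.
In B, the extraction path crosses only that-complement boundaries, which are transparent.
So B is grammatical.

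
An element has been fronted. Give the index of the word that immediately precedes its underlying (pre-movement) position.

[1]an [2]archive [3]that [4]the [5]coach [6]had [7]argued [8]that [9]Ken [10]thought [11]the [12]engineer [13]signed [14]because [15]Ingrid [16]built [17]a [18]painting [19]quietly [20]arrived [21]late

The displaced element is "an archive" (word 2).
It is linked across 2 clause boundaries (that → Ø).
It functions as the direct object of "signed", so the gap sits immediately after word 13 ("signed").
Base order: The coach had argued that Ken thought the engineer signed an archive because Ingrid built a painting quietly.

13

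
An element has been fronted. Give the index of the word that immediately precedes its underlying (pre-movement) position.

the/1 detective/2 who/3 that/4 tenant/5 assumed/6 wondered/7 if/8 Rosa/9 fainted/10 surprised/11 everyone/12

6

The displaced element is "the detective" (word 2).
It is linked across 1 clause boundary (Ø).
It functions as the subject of "wondered", so the gap sits immediately after word 6 ("assumed").
Base order: That tenant assumed that the detective wondered if Rosa fainted.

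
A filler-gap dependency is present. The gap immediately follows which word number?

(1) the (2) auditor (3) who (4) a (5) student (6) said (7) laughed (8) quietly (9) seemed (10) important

6

The displaced element is "the auditor" (word 2).
It is linked across 1 clause boundary (Ø).
It functions as the subject of "laughed", so the gap sits immediately after word 6 ("said").
Base order: A student said that the auditor laughed quietly.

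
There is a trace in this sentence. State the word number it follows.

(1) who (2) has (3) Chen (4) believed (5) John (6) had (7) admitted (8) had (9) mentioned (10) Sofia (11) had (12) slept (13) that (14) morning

The displaced element is "who" (word 1).
It is linked across 2 clause boundaries (Ø → Ø).
It functions as the subject of "mentioned", so the gap sits immediately after word 7 ("admitted").
Base order: Chen has believed John had admitted who had mentioned Sofia had slept that morning.

7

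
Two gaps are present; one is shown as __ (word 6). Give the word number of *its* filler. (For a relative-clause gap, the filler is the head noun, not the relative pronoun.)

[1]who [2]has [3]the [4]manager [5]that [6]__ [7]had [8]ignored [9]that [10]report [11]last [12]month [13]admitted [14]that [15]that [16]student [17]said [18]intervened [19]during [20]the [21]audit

The marked gap is inside the relative clause, the subject of "ignored".
Its filler is the head noun "manager" (via "that"), at word 4.
(The other dependency links word 1 to a gap after word 17.)

4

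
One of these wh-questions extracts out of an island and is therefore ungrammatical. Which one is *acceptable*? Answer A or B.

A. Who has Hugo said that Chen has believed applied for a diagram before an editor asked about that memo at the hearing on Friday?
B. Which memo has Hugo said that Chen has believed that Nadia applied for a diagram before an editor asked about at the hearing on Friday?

In B, the wh-phrase is extracted from inside an adjunct island (introduced by "before"), which blocks movement.
In A, the extraction path crosses only that-complement boundaries, which are transparent.
So A is grammatical.

A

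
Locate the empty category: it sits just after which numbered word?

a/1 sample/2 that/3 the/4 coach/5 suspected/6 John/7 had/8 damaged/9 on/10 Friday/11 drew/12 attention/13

9

The displaced element is "a sample" (word 2).
It is linked across 1 clause boundary (Ø).
It functions as the direct object of "damaged", so the gap sits immediately after word 9 ("damaged").
Base order: The coach suspected John had damaged a sample on Friday.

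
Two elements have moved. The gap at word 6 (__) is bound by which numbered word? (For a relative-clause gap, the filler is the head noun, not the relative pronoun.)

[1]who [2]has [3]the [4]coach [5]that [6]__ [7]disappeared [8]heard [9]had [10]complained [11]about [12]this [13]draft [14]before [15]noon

4

The marked gap is inside the relative clause, the subject of "disappeared".
Its filler is the head noun "coach" (via "that"), at word 4.
(The other dependency links word 1 to a gap after word 8.)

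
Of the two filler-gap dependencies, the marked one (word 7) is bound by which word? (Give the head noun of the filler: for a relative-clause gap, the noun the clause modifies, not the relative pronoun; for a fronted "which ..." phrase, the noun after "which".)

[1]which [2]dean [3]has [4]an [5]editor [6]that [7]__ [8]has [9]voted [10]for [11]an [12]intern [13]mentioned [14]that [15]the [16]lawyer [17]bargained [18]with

5

The marked gap is inside the relative clause, the subject of "voted".
Its filler is the head noun "editor" (via "that"), at word 5.
(The other dependency links word 2 to a gap after word 18.)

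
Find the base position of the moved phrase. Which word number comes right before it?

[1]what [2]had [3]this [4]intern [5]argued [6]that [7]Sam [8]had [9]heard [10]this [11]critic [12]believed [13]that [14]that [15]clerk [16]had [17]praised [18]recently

17

The displaced element is "what" (word 1).
It is linked across 3 clause boundaries (that → Ø → that).
It functions as the direct object of "praised", so the gap sits immediately after word 17 ("praised").
Base order: This intern had argued that Sam had heard this critic believed that that clerk had praised what recently.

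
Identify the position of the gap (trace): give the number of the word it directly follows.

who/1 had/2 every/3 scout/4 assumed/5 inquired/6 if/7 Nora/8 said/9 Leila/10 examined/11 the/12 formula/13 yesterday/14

The displaced element is "who" (word 1).
It is linked across 1 clause boundary (Ø).
It functions as the subject of "inquired", so the gap sits immediately after word 5 ("assumed").
Base order: Every scout had assumed that who inquired if Nora said Leila examined the formula yesterday.

5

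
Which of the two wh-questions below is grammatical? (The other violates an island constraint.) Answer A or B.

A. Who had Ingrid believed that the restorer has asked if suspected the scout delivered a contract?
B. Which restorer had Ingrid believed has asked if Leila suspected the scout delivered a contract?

B

In A, the wh-phrase is extracted from inside a wh-island (introduced by "if"), which blocks movement.
In B, the extraction path crosses only that-complement boundaries, which are transparent.
So B is grammatical.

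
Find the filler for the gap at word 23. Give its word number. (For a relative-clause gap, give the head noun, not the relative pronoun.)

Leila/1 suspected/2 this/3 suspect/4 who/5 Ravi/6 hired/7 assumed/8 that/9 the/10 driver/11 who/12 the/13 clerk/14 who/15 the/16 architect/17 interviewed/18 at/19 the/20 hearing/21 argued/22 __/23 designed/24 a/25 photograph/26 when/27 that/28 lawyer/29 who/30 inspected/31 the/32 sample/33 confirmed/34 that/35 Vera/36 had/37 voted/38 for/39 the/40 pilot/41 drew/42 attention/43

The gap at 23 is the subject of "designed", inside a relative clause.
The relative pronoun is "who" (word 12); it is bound by the head noun immediately before it.
Its filler is the head noun "driver", at word 11.

11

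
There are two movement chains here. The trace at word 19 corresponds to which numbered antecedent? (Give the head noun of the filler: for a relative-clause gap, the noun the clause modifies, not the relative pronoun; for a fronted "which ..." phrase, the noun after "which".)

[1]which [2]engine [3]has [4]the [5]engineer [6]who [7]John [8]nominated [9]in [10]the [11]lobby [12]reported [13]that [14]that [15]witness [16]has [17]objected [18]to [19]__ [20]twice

The marked gap is the object of the preposition "to" of "objected".
Its filler is the fronted wh-phrase "which engine", at word 2.
(The other dependency links word 5 to a gap after word 8.)

2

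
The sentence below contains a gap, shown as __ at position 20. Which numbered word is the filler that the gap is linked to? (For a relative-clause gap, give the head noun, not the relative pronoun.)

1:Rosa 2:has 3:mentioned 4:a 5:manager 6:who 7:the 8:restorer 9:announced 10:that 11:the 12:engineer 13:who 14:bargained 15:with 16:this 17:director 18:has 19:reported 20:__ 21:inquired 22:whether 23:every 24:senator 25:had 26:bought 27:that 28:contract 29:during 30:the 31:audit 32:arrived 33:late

The gap at 20 is the subject of "inquired", inside a relative clause.
The relative pronoun is "who" (word 6); it is bound by the head noun immediately before it.
Its filler is the head noun "manager", at word 5.

5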